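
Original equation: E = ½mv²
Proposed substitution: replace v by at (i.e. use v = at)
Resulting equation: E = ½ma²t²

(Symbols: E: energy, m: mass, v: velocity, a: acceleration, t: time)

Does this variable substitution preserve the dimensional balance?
Yes

[v] = [L T^-1] and [at] = [L T^-1]. These match, so the substitution replaces a quantity by one of the same dimensions and the result E = ½ma²t² has LHS [L^2 M T^-2] vs RHS [L^2 M T^-2] — still consistent.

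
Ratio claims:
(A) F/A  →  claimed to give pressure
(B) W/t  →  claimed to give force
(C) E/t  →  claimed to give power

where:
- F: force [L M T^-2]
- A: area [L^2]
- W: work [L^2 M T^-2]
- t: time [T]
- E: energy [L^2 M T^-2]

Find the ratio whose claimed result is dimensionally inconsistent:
(B) W/t does not give force

(A) F/A: [L^-1 M T^-2] = pressure [L^-1 M T^-2] ✓
(B) W/t: [L^2 M T^-3] ≠ force [L M T^-2] ✗
(C) E/t: [L^2 M T^-3] = power [L^2 M T^-3] ✓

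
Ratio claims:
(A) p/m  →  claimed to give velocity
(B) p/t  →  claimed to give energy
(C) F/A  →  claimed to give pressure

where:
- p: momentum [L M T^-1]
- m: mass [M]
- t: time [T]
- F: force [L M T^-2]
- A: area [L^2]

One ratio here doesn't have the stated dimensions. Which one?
(B) p/t does not give energy

(A) p/m: [L T^-1] = velocity [L T^-1] ✓
(B) p/t: [L M T^-2] ≠ energy [L^2 M T^-2] ✗
(C) F/A: [L^-1 M T^-2] = pressure [L^-1 M T^-2] ✓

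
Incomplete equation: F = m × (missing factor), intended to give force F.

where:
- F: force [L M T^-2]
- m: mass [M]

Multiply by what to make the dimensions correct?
a (acceleration), dimensions [L T^-2]

F has dimensions [L M T^-2] and m has dimensions [M].
The missing factor must have dimensions [L M T^-2] / [M] = [L T^-2], i.e. acceleration (a).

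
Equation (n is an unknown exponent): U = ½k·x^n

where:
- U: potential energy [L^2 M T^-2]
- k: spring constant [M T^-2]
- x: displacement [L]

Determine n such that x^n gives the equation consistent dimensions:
n = 2

U has dimensions [L^2 M T^-2]; x has dimensions [L].
The rest of the RHS has dimensions [M T^-2], so x^n must supply [L^2].
With n = 2: ½k·x^2 has dimensions [L^2 M T^-2], matching the LHS ✓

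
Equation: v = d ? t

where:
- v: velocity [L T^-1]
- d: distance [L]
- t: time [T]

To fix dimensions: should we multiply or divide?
division (÷): v = d ÷ t

v [L T^-1]; d [L]; t [T].
d × t → [L T] ✗
d ÷ t → [L T^-1] ✓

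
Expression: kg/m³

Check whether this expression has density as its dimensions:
Yes

The expression kg/m³ has dimensions [L^-3 M], which is exactly density [L^-3 M].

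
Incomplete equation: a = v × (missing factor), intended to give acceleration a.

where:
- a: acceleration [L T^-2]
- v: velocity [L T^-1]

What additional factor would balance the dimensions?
1/t (inverse time), dimensions [T^-1]

a has dimensions [L T^-2] and v has dimensions [L T^-1].
The missing factor must have dimensions [L T^-2] / [L T^-1] = [T^-1], i.e. inverse time (1/t).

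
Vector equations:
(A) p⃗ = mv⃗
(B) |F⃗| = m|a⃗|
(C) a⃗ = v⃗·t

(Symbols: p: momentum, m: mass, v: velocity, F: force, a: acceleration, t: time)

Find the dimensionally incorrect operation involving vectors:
(C) a⃗ = v⃗·t

(A) p⃗ = mv⃗: LHS [L M T^-1], RHS [L M T^-1] ✓ — mass (scalar) times velocity (vector)
(B) |F⃗| = m|a⃗|: LHS [L M T^-2], RHS [L M T^-2] ✓ — magnitudes of vectors are scalars
(C) a⃗ = v⃗·t: LHS [L T^-2], RHS [L] ✗ — acceleration is velocity per time; should be v⃗/t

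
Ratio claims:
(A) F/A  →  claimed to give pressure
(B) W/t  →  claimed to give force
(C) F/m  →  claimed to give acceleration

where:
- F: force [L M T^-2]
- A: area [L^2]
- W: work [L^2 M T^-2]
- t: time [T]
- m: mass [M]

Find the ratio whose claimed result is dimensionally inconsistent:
(B) W/t does not give force

(A) F/A: [L^-1 M T^-2] = pressure [L^-1 M T^-2] ✓
(B) W/t: [L^2 M T^-3] ≠ force [L M T^-2] ✗
(C) F/m: [L T^-2] = acceleration [L T^-2] ✓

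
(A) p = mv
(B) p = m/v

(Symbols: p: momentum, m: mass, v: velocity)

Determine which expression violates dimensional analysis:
(B)

(A) p = mv: LHS [L M T^-1], RHS [L M T^-1] ✓
(B) p = m/v: LHS [L M T^-1], RHS [L^-1 M T] ✗

Expression (B) p = m/v is dimensionally incorrect.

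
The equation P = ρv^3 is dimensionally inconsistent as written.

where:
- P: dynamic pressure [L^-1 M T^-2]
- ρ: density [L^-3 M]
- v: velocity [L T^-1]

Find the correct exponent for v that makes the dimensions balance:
The exponent of v should be 2: P = ρv^2

The LHS P has dimensions [L^-1 M T^-2]; v has dimensions [L T^-1].
As written, the RHS ρv^3 (exponent 3 on v) has dimensions [M T^-3], which does not match.
With exponent 2, the RHS ρv^2 has dimensions [L^-1 M T^-2], matching the LHS.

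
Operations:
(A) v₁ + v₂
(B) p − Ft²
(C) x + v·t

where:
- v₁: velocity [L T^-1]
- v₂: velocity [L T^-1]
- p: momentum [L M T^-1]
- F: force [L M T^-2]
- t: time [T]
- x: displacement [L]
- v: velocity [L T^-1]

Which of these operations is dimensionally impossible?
(B) p − Ft²

(A) v₁ + v₂: v₁ [L T^-1] and v₂ [L T^-1] — same dimensions ✓
(B) p − Ft²: p [L M T^-1] and Ft² [L M] — different dimensions cannot be added/subtracted ✗
(C) x + v·t: x [L] and v·t [L] — same dimensions ✓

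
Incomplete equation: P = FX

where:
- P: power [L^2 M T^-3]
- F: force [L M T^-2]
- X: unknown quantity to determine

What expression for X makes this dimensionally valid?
X = v (velocity), dimensions [L T^-1]

P has dimensions [L^2 M T^-3]; the rest of the RHS (F) has dimensions [L M T^-2].
So X must have dimensions [L T^-1] — X = v (velocity).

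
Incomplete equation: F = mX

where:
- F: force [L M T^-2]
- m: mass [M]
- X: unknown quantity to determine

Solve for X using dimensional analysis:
X = a (acceleration), dimensions [L T^-2]

F has dimensions [L M T^-2]; the rest of the RHS (m) has dimensions [M].
So X must have dimensions [L T^-2] — X = a (acceleration).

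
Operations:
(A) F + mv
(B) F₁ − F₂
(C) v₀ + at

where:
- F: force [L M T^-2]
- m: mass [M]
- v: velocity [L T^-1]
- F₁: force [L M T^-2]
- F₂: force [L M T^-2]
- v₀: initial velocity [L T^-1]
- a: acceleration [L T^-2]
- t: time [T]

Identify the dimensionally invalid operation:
(A) F + mv

(A) F + mv: F [L M T^-2] and mv [L M T^-1] — different dimensions cannot be added/subtracted ✗
(B) F₁ − F₂: F₁ [L M T^-2] and F₂ [L M T^-2] — same dimensions ✓
(C) v₀ + at: v₀ [L T^-1] and at [L T^-1] — same dimensions ✓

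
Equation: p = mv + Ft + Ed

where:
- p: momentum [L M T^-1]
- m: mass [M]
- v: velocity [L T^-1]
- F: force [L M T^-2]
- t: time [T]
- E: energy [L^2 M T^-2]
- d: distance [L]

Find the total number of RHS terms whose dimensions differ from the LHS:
1

LHS p: [L M T^-1]
- mv: [L M T^-1] ✓
- Ft: [L M T^-1] ✓
- Ed: [L^3 M T^-2] ✗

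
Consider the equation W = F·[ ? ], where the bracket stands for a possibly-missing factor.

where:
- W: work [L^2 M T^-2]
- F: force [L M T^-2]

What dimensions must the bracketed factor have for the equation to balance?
[L] — length (e.g. a distance d)

W has dimensions [L^2 M T^-2]; F has dimensions [L M T^-2].
The bracketed factor must supply [L^2 M T^-2] / [L M T^-2] = [L].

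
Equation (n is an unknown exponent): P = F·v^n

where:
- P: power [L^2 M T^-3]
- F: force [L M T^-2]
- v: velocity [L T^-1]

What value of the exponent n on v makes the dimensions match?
n = 1

P has dimensions [L^2 M T^-3]; v has dimensions [L T^-1].
The rest of the RHS has dimensions [L M T^-2], so v^n must supply [L T^-1].
With n = 1: F·v^1 has dimensions [L^2 M T^-3], matching the LHS ✓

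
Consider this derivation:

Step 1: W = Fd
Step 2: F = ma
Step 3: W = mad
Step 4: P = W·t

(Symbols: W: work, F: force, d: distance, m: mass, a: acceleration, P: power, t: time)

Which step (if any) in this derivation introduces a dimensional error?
Step 4

Step 1: W = Fd → LHS [L^2 M T^-2], RHS [L^2 M T^-2] ✓
Step 2: F = ma → LHS [L M T^-2], RHS [L M T^-2] ✓
Step 3: W = mad → LHS [L^2 M T^-2], RHS [L^2 M T^-2] ✓
Step 4: P = W·t → LHS [L^2 M T^-3], RHS [L^2 M T^-1] ✗

The first dimensional inconsistency appears in step 4: P = W·t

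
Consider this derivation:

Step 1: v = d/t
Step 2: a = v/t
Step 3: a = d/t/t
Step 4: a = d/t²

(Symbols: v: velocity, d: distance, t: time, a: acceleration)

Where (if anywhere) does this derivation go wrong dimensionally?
No step introduces an error — all steps are dimensionally consistent.

Step 1: v = d/t → LHS [L T^-1], RHS [L T^-1] ✓
Step 2: a = v/t → LHS [L T^-2], RHS [L T^-2] ✓
Step 3: a = d/t/t → LHS [L T^-2], RHS [L T^-2] ✓
Step 4: a = d/t² → LHS [L T^-2], RHS [L T^-2] ✓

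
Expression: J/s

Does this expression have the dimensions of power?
Yes

The expression J/s has dimensions [L^2 M T^-3], which is exactly power [L^2 M T^-3].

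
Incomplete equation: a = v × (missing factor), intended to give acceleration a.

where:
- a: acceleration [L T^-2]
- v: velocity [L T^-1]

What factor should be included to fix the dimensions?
1/t (inverse time), dimensions [T^-1]

a has dimensions [L T^-2] and v has dimensions [L T^-1].
The missing factor must have dimensions [L T^-2] / [L T^-1] = [T^-1], i.e. inverse time (1/t).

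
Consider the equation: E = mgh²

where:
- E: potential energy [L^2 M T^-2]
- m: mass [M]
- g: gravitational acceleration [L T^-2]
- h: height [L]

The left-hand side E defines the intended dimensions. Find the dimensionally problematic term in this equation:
The right-hand side term mgh²

E has dimensions [L^2 M T^-2], but mgh² has dimensions [L^3 M T^-2], so the term mgh² is dimensionally wrong for E.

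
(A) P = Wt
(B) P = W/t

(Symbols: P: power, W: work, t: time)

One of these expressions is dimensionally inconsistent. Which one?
(A)

(A) P = Wt: LHS [L^2 M T^-3], RHS [L^2 M T^-1] ✗
(B) P = W/t: LHS [L^2 M T^-3], RHS [L^2 M T^-3] ✓

Expression (A) P = Wt is dimensionally incorrect.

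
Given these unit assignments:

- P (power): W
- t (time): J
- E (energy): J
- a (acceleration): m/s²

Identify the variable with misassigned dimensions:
t

The variable t (time) should have units s, not J.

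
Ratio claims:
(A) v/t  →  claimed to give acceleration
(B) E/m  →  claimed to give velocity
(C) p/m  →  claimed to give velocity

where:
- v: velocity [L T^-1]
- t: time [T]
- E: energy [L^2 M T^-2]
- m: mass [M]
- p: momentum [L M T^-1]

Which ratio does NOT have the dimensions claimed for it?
(B) E/m does not give velocity

(A) v/t: [L T^-2] = acceleration [L T^-2] ✓
(B) E/m: [L^2 T^-2] ≠ velocity [L T^-1] ✗
(C) p/m: [L T^-1] = velocity [L T^-1] ✓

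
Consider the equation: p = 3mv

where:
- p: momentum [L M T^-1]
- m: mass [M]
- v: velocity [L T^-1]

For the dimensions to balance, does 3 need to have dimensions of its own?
No

p has dimensions [L M T^-1] and mv already has dimensions [L M T^-1], so the equation balances without 3 contributing any dimensions. 3 is a pure (dimensionless) number; changing or removing it would not affect dimensional consistency.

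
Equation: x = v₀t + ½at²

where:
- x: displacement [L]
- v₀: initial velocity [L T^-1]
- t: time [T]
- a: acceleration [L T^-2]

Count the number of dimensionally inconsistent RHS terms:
0

LHS x: [L]
- v₀t: [L] ✓
- ½at²: [L] ✓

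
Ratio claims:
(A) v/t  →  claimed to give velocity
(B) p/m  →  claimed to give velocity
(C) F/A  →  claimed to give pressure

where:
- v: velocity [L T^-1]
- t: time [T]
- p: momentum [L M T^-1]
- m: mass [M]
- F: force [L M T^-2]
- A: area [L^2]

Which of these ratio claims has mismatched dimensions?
(A) v/t does not give velocity

(A) v/t: [L T^-2] ≠ velocity [L T^-1] ✗
(B) p/m: [L T^-1] = velocity [L T^-1] ✓
(C) F/A: [L^-1 M T^-2] = pressure [L^-1 M T^-2] ✓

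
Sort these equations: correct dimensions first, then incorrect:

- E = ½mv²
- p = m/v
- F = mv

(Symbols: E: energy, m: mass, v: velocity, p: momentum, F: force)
Dimensionally correct: E = ½mv²
Dimensionally incorrect: p = m/v, F = mv
Ordered (correct first, then incorrect): E = ½mv², p = m/v, F = mv

- E = ½mv²: LHS [L^2 M T^-2], RHS [L^2 M T^-2] → correct ✓
- p = m/v: LHS [L M T^-1], RHS [L^-1 M T] → incorrect ✗
- F = mv: LHS [L M T^-2], RHS [L M T^-1] → incorrect ✗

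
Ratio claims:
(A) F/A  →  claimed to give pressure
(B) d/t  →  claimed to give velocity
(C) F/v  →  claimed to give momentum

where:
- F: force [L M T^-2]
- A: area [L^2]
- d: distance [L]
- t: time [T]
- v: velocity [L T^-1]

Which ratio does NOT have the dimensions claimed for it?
(C) F/v does not give momentum

(A) F/A: [L^-1 M T^-2] = pressure [L^-1 M T^-2] ✓
(B) d/t: [L T^-1] = velocity [L T^-1] ✓
(C) F/v: [M T^-1] ≠ momentum [L M T^-1] ✗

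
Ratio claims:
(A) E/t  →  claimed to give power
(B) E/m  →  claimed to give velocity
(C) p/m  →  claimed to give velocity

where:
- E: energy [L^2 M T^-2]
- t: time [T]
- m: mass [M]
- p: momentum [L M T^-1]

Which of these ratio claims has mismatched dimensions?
(B) E/m does not give velocity

(A) E/t: [L^2 M T^-3] = power [L^2 M T^-3] ✓
(B) E/m: [L^2 T^-2] ≠ velocity [L T^-1] ✗
(C) p/m: [L T^-1] = velocity [L T^-1] ✓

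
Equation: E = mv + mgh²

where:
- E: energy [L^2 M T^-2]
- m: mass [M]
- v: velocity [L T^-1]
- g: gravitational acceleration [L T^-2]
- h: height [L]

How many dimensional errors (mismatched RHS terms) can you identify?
2

LHS E: [L^2 M T^-2]
- mv: [L M T^-1] ✗
- mgh²: [L^3 M T^-2] ✗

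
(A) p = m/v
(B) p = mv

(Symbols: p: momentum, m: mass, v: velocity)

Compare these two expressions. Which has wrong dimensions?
(A)

(A) p = m/v: LHS [L M T^-1], RHS [L^-1 M T] ✗
(B) p = mv: LHS [L M T^-1], RHS [L M T^-1] ✓

Expression (A) p = m/v is dimensionally incorrect.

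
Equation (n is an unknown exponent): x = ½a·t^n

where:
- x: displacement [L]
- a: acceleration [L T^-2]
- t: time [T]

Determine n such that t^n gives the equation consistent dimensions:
n = 2

x has dimensions [L]; t has dimensions [T].
The rest of the RHS has dimensions [L T^-2], so t^n must supply [T^2].
With n = 2: ½a·t^2 has dimensions [L], matching the LHS ✓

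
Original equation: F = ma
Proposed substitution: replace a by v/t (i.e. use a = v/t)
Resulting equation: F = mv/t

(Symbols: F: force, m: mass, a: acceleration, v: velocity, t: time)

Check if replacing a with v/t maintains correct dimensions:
Yes

[a] = [L T^-2] and [v/t] = [L T^-2]. These match, so the substitution replaces a quantity by one of the same dimensions and the result F = mv/t has LHS [L M T^-2] vs RHS [L M T^-2] — still consistent.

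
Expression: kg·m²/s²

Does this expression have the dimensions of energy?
Yes

The expression kg·m²/s² has dimensions [L^2 M T^-2], which is exactly energy [L^2 M T^-2].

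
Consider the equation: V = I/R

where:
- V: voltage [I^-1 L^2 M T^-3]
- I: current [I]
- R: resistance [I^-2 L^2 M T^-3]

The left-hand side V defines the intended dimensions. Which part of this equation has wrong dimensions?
The right-hand side term I/R

V has dimensions [I^-1 L^2 M T^-3], but I/R has dimensions [I^3 L^-2 M^-1 T^3], so the term I/R is dimensionally wrong for V.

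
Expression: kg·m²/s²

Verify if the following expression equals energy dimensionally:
Yes

The expression kg·m²/s² has dimensions [L^2 M T^-2], which is exactly energy [L^2 M T^-2].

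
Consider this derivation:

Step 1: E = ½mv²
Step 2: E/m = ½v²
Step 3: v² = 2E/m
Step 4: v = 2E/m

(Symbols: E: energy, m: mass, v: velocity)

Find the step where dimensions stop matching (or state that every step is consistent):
Step 4

Step 1: E = ½mv² → LHS [L^2 M T^-2], RHS [L^2 M T^-2] ✓
Step 2: E/m = ½v² → LHS [L^2 T^-2], RHS [L^2 T^-2] ✓
Step 3: v² = 2E/m → LHS [L^2 T^-2], RHS [L^2 T^-2] ✓
Step 4: v = 2E/m → LHS [L T^-1], RHS [L^2 T^-2] ✗

The first dimensional inconsistency appears in step 4: v = 2E/m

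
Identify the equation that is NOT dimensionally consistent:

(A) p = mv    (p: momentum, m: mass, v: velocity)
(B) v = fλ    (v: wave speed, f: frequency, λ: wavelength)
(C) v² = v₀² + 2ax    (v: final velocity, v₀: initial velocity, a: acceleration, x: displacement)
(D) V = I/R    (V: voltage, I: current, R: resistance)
(D) V = I/R

The equation (D) V = I/R is dimensionally incorrect.

LHS (V): [I^-1 L^2 M T^-3]
RHS (I/R): [I^3 L^-2 M^-1 T^3] ✗

The dimensions do not match. The other three equations balance.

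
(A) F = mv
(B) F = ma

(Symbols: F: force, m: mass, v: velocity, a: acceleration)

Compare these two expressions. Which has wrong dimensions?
(A)

(A) F = mv: LHS [L M T^-2], RHS [L M T^-1] ✗
(B) F = ma: LHS [L M T^-2], RHS [L M T^-2] ✓

Expression (A) F = mv is dimensionally incorrect.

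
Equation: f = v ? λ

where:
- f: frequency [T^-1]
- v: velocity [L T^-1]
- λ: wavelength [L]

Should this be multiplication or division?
division (÷): f = v ÷ λ

f [T^-1]; v [L T^-1]; λ [L].
v × λ → [L^2 T^-1] ✗
v ÷ λ → [T^-1] ✓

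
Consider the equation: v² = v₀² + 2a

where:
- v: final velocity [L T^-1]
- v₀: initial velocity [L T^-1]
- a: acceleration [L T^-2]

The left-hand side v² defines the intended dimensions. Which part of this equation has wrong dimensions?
The term 2a

Checking each RHS term against the LHS:
- v₀²: [L^2 T^-2] — matches v² [L^2 T^-2] ✓
- 2a: [L T^-2] — does NOT match v² [L^2 T^-2] ✗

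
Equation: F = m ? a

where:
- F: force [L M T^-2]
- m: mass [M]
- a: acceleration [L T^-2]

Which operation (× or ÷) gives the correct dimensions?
multiplication (×): F = m × a

F [L M T^-2]; m [M]; a [L T^-2].
m × a → [L M T^-2] ✓
m ÷ a → [L^-1 M T^2] ✗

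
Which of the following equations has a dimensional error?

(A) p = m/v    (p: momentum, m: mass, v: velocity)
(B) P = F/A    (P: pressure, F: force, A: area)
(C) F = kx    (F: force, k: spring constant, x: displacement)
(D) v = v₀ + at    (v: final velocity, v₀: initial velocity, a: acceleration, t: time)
(A) p = m/v

The equation (A) p = m/v is dimensionally incorrect.

LHS (p): [L M T^-1]
RHS (m/v): [L^-1 M T] ✗

The dimensions do not match. The other three equations balance.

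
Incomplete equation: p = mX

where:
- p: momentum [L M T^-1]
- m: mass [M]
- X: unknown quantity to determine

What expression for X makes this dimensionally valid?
X = v (velocity), dimensions [L T^-1]

p has dimensions [L M T^-1]; the rest of the RHS (m) has dimensions [M].
So X must have dimensions [L T^-1] — X = v (velocity).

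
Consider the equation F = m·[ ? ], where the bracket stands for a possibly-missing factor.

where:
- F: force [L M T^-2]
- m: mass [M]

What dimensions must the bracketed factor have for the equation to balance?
[L T^-2] — acceleration (e.g. a)

F has dimensions [L M T^-2]; m has dimensions [M].
The bracketed factor must supply [L M T^-2] / [M] = [L T^-2].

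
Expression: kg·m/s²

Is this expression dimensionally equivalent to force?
Yes

The expression kg·m/s² has dimensions [L M T^-2], which is exactly force [L M T^-2].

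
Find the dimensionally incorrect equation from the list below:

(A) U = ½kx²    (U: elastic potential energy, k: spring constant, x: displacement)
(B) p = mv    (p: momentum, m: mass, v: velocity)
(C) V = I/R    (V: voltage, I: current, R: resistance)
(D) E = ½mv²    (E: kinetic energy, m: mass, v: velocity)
(C) V = I/R

The equation (C) V = I/R is dimensionally incorrect.

LHS (V): [I^-1 L^2 M T^-3]
RHS (I/R): [I^3 L^-2 M^-1 T^3] ✗

The dimensions do not match. The other three equations balance.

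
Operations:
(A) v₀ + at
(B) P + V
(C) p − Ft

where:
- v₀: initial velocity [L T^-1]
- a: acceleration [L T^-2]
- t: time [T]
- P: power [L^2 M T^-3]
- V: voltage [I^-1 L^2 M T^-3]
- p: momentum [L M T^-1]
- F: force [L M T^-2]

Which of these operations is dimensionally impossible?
(B) P + V

(A) v₀ + at: v₀ [L T^-1] and at [L T^-1] — same dimensions ✓
(B) P + V: P [L^2 M T^-3] and V [I^-1 L^2 M T^-3] — different dimensions cannot be added/subtracted ✗
(C) p − Ft: p [L M T^-1] and Ft [L M T^-1] — same dimensions ✓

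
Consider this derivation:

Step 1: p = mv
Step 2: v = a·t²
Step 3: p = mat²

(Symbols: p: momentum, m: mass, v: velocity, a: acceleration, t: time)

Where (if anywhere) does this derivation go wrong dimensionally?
Step 2

Step 1: p = mv → LHS [L M T^-1], RHS [L M T^-1] ✓
Step 2: v = a·t² → LHS [L T^-1], RHS [L] ✗

The first dimensional inconsistency appears in step 2: v = a·t²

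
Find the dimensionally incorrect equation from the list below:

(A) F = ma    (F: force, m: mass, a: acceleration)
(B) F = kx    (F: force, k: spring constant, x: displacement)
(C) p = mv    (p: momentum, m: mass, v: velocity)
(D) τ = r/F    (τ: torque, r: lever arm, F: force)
(D) τ = r/F

The equation (D) τ = r/F is dimensionally incorrect.

LHS (τ): [L^2 M T^-2]
RHS (r/F): [M^-1 T^2] ✗

The dimensions do not match. The other three equations balance.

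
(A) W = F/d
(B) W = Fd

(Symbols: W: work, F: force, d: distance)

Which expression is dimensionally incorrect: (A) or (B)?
(A)

(A) W = F/d: LHS [L^2 M T^-2], RHS [M T^-2] ✗
(B) W = Fd: LHS [L^2 M T^-2], RHS [L^2 M T^-2] ✓

Expression (A) W = F/d is dimensionally incorrect.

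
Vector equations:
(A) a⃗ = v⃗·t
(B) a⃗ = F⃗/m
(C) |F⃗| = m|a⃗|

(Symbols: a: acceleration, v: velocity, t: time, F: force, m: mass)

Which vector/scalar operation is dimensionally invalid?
(A) a⃗ = v⃗·t

(A) a⃗ = v⃗·t: LHS [L T^-2], RHS [L] ✗ — acceleration is velocity per time; should be v⃗/t
(B) a⃗ = F⃗/m: LHS [L T^-2], RHS [L T^-2] ✓ — force (vector) divided by mass (scalar)
(C) |F⃗| = m|a⃗|: LHS [L M T^-2], RHS [L M T^-2] ✓ — magnitudes of vectors are scalars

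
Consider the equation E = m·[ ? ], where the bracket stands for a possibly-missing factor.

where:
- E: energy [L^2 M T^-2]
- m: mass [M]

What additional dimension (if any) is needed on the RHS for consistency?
[L^2 T^-2] — velocity squared (e.g. v²)

E has dimensions [L^2 M T^-2]; m has dimensions [M].
The bracketed factor must supply [L^2 M T^-2] / [M] = [L^2 T^-2].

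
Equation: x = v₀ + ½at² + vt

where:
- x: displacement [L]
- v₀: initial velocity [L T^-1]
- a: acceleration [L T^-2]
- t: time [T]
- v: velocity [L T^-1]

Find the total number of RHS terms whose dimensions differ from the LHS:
1

LHS x: [L]
- v₀: [L T^-1] ✗
- ½at²: [L] ✓
- vt: [L] ✓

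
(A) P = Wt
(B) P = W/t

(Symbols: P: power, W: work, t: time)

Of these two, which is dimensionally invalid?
(A)

(A) P = Wt: LHS [L^2 M T^-3], RHS [L^2 M T^-1] ✗
(B) P = W/t: LHS [L^2 M T^-3], RHS [L^2 M T^-3] ✓

Expression (A) P = Wt is dimensionally incorrect.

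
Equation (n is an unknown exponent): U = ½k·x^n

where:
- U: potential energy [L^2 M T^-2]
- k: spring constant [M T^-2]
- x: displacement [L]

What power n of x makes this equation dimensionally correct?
n = 2

U has dimensions [L^2 M T^-2]; x has dimensions [L].
The rest of the RHS has dimensions [M T^-2], so x^n must supply [L^2].
With n = 2: ½k·x^2 has dimensions [L^2 M T^-2], matching the LHS ✓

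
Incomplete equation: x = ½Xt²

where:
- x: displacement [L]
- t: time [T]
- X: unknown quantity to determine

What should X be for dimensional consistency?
X = a (acceleration), dimensions [L T^-2]

x has dimensions [L]; the rest of the RHS (½ t²) has dimensions [T^2].
So X must have dimensions [L T^-2] — X = a (acceleration).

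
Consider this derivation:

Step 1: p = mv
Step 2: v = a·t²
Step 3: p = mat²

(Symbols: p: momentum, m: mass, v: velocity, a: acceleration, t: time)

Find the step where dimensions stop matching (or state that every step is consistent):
Step 2

Step 1: p = mv → LHS [L M T^-1], RHS [L M T^-1] ✓
Step 2: v = a·t² → LHS [L T^-1], RHS [L] ✗

The first dimensional inconsistency appears in step 2: v = a·t²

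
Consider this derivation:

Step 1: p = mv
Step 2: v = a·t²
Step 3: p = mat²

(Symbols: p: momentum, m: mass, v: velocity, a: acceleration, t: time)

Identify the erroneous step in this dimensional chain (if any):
Step 2

Step 1: p = mv → LHS [L M T^-1], RHS [L M T^-1] ✓
Step 2: v = a·t² → LHS [L T^-1], RHS [L] ✗

The first dimensional inconsistency appears in step 2: v = a·t²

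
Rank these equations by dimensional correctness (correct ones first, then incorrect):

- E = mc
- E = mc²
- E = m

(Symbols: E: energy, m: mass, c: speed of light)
Dimensionally correct: E = mc²
Dimensionally incorrect: E = mc, E = m
Ordered (correct first, then incorrect): E = mc², E = mc, E = m

- E = mc: LHS [L^2 M T^-2], RHS [L M T^-1] → incorrect ✗
- E = mc²: LHS [L^2 M T^-2], RHS [L^2 M T^-2] → correct ✓
- E = m: LHS [L^2 M T^-2], RHS [M] → incorrect ✗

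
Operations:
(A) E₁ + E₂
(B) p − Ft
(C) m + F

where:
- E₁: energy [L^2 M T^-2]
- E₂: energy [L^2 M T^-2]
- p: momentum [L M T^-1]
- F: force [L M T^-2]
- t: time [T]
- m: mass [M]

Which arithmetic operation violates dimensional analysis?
(C) m + F

(A) E₁ + E₂: E₁ [L^2 M T^-2] and E₂ [L^2 M T^-2] — same dimensions ✓
(B) p − Ft: p [L M T^-1] and Ft [L M T^-1] — same dimensions ✓
(C) m + F: m [M] and F [L M T^-2] — different dimensions cannot be added/subtracted ✗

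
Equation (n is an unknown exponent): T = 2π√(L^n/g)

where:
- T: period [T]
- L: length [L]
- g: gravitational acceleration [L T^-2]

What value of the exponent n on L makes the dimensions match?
n = 1

T has dimensions [T]; L has dimensions [L].
With n = 1: 2π√(L^1/g) has dimensions [T], matching the LHS ✓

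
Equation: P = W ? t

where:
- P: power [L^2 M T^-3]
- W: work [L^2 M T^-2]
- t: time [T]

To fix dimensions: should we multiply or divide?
division (÷): P = W ÷ t

P [L^2 M T^-3]; W [L^2 M T^-2]; t [T].
W × t → [L^2 M T^-1] ✗
W ÷ t → [L^2 M T^-3] ✓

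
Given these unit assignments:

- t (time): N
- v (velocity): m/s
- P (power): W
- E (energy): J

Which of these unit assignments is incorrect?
t

The variable t (time) should have units s, not N.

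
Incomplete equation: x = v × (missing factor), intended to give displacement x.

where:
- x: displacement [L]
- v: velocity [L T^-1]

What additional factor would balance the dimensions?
t (time), dimensions [T]

x has dimensions [L] and v has dimensions [L T^-1].
The missing factor must have dimensions [L] / [L T^-1] = [T], i.e. time (t).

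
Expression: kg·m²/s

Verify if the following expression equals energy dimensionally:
No

The expression kg·m²/s has dimensions [L^2 M T^-1], but energy has dimensions [L^2 M T^-2].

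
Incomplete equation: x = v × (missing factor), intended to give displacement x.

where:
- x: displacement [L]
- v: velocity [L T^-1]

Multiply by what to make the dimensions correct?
t (time), dimensions [T]

x has dimensions [L] and v has dimensions [L T^-1].
The missing factor must have dimensions [L] / [L T^-1] = [T], i.e. time (t).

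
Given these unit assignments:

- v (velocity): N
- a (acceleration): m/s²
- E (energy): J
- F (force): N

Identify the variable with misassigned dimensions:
v

The variable v (velocity) should have units m/s, not N.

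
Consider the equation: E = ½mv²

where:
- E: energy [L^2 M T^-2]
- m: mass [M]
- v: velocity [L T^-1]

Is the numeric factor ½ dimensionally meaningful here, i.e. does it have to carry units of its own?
No

E has dimensions [L^2 M T^-2] and mv² already has dimensions [L^2 M T^-2], so the equation balances without ½ contributing any dimensions. ½ is a pure (dimensionless) number; changing or removing it would not affect dimensional consistency.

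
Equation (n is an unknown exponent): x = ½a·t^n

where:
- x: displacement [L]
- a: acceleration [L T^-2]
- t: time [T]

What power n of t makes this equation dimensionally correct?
n = 2

x has dimensions [L]; t has dimensions [T].
The rest of the RHS has dimensions [L T^-2], so t^n must supply [T^2].
With n = 2: ½a·t^2 has dimensions [L], matching the LHS ✓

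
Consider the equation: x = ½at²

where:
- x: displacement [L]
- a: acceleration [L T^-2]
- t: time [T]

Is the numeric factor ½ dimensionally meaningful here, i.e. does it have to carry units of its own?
No

x has dimensions [L] and at² already has dimensions [L], so the equation balances without ½ contributing any dimensions. ½ is a pure (dimensionless) number; changing or removing it would not affect dimensional consistency.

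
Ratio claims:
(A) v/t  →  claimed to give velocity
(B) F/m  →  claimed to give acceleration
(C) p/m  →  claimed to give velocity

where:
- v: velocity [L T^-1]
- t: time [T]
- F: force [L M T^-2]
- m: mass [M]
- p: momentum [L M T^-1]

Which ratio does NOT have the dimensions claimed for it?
(A) v/t does not give velocity

(A) v/t: [L T^-2] ≠ velocity [L T^-1] ✗
(B) F/m: [L T^-2] = acceleration [L T^-2] ✓
(C) p/m: [L T^-1] = velocity [L T^-1] ✓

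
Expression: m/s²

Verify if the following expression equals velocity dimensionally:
No

The expression m/s² has dimensions [L T^-2], but velocity has dimensions [L T^-1].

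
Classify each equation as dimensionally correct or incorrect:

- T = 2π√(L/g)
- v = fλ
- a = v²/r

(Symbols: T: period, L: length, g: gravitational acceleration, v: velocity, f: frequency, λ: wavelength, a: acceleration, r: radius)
Dimensionally correct: T = 2π√(L/g), v = fλ, a = v²/r
Dimensionally incorrect: none
Ordered (correct first, then incorrect): T = 2π√(L/g), v = fλ, a = v²/r

- T = 2π√(L/g): LHS [T], RHS [T] → correct ✓
- v = fλ: LHS [L T^-1], RHS [L T^-1] → correct ✓
- a = v²/r: LHS [L T^-2], RHS [L T^-2] → correct ✓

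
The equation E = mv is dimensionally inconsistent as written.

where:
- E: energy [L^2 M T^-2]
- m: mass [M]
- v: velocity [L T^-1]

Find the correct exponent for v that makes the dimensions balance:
The exponent of v should be 2: E = mv^2

The LHS E has dimensions [L^2 M T^-2]; v has dimensions [L T^-1].
As written, the RHS mv (exponent 1 on v) has dimensions [L M T^-1], which does not match.
With exponent 2, the RHS mv^2 has dimensions [L^2 M T^-2], matching the LHS.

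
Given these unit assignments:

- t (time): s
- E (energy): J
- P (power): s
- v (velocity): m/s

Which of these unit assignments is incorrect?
P

The variable P (power) should have units W, not s.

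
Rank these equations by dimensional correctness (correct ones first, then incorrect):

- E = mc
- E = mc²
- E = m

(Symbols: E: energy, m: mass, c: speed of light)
Dimensionally correct: E = mc²
Dimensionally incorrect: E = mc, E = m
Ordered (correct first, then incorrect): E = mc², E = mc, E = m

- E = mc: LHS [L^2 M T^-2], RHS [L M T^-1] → incorrect ✗
- E = mc²: LHS [L^2 M T^-2], RHS [L^2 M T^-2] → correct ✓
- E = m: LHS [L^2 M T^-2], RHS [M] → incorrect ✗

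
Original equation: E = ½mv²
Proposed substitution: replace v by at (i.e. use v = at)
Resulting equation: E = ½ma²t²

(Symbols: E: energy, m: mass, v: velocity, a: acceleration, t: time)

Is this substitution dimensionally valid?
Yes

[v] = [L T^-1] and [at] = [L T^-1]. These match, so the substitution replaces a quantity by one of the same dimensions and the result E = ½ma²t² has LHS [L^2 M T^-2] vs RHS [L^2 M T^-2] — still consistent.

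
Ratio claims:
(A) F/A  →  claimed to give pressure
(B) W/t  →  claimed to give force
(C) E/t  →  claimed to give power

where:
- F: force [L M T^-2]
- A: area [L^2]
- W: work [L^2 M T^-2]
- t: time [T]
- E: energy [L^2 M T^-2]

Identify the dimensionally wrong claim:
(B) W/t does not give force

(A) F/A: [L^-1 M T^-2] = pressure [L^-1 M T^-2] ✓
(B) W/t: [L^2 M T^-3] ≠ force [L M T^-2] ✗
(C) E/t: [L^2 M T^-3] = power [L^2 M T^-3] ✓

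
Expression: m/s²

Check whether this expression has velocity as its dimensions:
No

The expression m/s² has dimensions [L T^-2], but velocity has dimensions [L T^-1].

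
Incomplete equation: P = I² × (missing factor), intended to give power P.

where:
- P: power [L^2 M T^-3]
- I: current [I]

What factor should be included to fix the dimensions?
R (resistance), dimensions [I^-2 L^2 M T^-3]

P has dimensions [L^2 M T^-3] and I² has dimensions [I^2].
The missing factor must have dimensions [L^2 M T^-3] / [I^2] = [I^-2 L^2 M T^-3], i.e. resistance (R).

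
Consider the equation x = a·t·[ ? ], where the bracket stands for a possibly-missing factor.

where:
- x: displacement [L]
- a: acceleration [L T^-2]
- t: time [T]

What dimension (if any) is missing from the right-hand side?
[T] — time (e.g. t)

x has dimensions [L]; a·t has dimensions [L T^-1].
The bracketed factor must supply [L] / [L T^-1] = [T].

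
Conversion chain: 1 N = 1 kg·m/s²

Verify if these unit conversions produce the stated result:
The chain is correct (no errors).

Correct: Newton is defined as kg·m/s²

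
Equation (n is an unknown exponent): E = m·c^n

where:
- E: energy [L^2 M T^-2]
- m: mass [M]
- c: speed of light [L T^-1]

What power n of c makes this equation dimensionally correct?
n = 2

E has dimensions [L^2 M T^-2]; c has dimensions [L T^-1].
The rest of the RHS has dimensions [M], so c^n must supply [L^2 T^-2].
With n = 2: m·c^2 has dimensions [L^2 M T^-2], matching the LHS ✓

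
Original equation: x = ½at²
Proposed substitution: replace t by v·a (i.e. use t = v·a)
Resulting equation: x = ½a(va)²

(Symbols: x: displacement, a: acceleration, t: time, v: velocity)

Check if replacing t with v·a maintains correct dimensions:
No

[t] = [T] and [v·a] = [L^2 T^-3]. These differ, so the substitution replaces a quantity by one of different dimensions and the result x = ½a(va)² has LHS [L] vs RHS [L^5 T^-8] — inconsistent.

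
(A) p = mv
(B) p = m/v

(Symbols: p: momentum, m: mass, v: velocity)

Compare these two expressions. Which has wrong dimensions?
(B)

(A) p = mv: LHS [L M T^-1], RHS [L M T^-1] ✓
(B) p = m/v: LHS [L M T^-1], RHS [L^-1 M T] ✗

Expression (B) p = m/v is dimensionally incorrect.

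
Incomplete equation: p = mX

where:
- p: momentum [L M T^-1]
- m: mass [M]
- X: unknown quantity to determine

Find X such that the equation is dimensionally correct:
X = v (velocity), dimensions [L T^-1]

p has dimensions [L M T^-1]; the rest of the RHS (m) has dimensions [M].
So X must have dimensions [L T^-1] — X = v (velocity).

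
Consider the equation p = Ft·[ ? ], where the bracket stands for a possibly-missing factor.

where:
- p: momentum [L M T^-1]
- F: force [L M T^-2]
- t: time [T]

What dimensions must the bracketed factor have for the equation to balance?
Nothing is missing — the bracketed factor must be dimensionless.

p has dimensions [L M T^-1] and Ft already has dimensions [L M T^-1], so p = Ft is dimensionally complete.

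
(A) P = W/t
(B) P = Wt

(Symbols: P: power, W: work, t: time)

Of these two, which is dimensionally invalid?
(B)

(A) P = W/t: LHS [L^2 M T^-3], RHS [L^2 M T^-3] ✓
(B) P = Wt: LHS [L^2 M T^-3], RHS [L^2 M T^-1] ✗

Expression (B) P = Wt is dimensionally incorrect.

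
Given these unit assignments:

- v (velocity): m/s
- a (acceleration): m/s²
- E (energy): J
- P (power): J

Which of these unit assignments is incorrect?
P

The variable P (power) should have units W, not J.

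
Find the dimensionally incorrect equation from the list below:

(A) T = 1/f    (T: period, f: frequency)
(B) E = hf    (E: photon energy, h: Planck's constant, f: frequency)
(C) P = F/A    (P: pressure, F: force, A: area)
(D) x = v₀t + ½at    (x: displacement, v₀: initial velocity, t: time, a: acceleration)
(D) x = v₀t + ½at

The equation (D) x = v₀t + ½at is dimensionally incorrect.

LHS (x): [L]
RHS terms:
  - v₀t: [L] ✓
  - ½at: [L T^-1] ✗ (does not match LHS)

The dimensions do not match. The other three equations balance.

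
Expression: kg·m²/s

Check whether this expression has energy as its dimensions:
No

The expression kg·m²/s has dimensions [L^2 M T^-1], but energy has dimensions [L^2 M T^-2].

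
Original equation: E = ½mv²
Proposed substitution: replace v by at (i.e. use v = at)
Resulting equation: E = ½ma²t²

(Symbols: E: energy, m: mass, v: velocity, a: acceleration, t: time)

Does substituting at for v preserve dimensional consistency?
Yes

[v] = [L T^-1] and [at] = [L T^-1]. These match, so the substitution replaces a quantity by one of the same dimensions and the result E = ½ma²t² has LHS [L^2 M T^-2] vs RHS [L^2 M T^-2] — still consistent.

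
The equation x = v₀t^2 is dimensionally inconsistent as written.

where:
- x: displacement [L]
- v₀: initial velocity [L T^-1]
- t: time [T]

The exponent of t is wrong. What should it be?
The exponent of t should be 1: x = v₀t

The LHS x has dimensions [L]; t has dimensions [T].
As written, the RHS v₀t^2 (exponent 2 on t) has dimensions [L T], which does not match.
With exponent 1, the RHS v₀t has dimensions [L], matching the LHS.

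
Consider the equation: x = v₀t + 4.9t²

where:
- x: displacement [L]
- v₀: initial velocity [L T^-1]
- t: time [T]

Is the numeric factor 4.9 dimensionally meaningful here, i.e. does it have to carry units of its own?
Yes

x has dimensions [L], while t² alone has dimensions [T^2]. For the equation to balance, the factor 4.9 must carry dimensions [L T^-2] — it is a dimensional constant (a numerical value of a physical quantity with its units suppressed), not a pure number.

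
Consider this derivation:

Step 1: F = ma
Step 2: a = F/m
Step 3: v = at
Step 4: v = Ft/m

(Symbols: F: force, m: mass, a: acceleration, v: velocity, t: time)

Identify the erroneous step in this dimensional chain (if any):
No step introduces an error — all steps are dimensionally consistent.

Step 1: F = ma → LHS [L M T^-2], RHS [L M T^-2] ✓
Step 2: a = F/m → LHS [L T^-2], RHS [L T^-2] ✓
Step 3: v = at → LHS [L T^-1], RHS [L T^-1] ✓
Step 4: v = Ft/m → LHS [L T^-1], RHS [L T^-1] ✓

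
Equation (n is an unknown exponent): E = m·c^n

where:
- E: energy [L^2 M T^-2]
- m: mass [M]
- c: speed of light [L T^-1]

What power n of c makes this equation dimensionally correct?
n = 2

E has dimensions [L^2 M T^-2]; c has dimensions [L T^-1].
The rest of the RHS has dimensions [M], so c^n must supply [L^2 T^-2].
With n = 2: m·c^2 has dimensions [L^2 M T^-2], matching the LHS ✓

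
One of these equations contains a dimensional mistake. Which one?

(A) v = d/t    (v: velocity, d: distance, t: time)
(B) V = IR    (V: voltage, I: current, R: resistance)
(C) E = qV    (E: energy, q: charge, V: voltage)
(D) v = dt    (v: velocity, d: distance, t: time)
(D) v = dt

The equation (D) v = dt is dimensionally incorrect.

LHS (v): [L T^-1]
RHS (dt): [L T] ✗

The dimensions do not match. The other three equations balance.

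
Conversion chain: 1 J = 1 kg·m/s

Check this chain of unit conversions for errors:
The chain is incorrect (it contains an error).

Incorrect: Joule is kg·m²/s², not kg·m/s (that is momentum)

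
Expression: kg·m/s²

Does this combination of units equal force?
Yes

The expression kg·m/s² has dimensions [L M T^-2], which is exactly force [L M T^-2].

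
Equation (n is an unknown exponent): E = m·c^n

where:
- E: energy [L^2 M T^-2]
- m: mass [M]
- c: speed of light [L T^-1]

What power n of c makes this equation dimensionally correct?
n = 2

E has dimensions [L^2 M T^-2]; c has dimensions [L T^-1].
The rest of the RHS has dimensions [M], so c^n must supply [L^2 T^-2].
With n = 2: m·c^2 has dimensions [L^2 M T^-2], matching the LHS ✓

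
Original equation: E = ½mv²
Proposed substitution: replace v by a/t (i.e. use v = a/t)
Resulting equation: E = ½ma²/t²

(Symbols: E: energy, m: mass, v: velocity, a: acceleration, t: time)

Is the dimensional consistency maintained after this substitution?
No

[v] = [L T^-1] and [a/t] = [L T^-3]. These differ, so the substitution replaces a quantity by one of different dimensions and the result E = ½ma²/t² has LHS [L^2 M T^-2] vs RHS [L^2 M T^-6] — inconsistent.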